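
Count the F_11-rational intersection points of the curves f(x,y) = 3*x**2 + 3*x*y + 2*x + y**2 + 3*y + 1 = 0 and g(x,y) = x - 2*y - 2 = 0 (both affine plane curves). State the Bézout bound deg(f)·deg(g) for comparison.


Common zeros: {(7, 8)}; count = 1; Bézout bound = 2.

deg(f) = 2, deg(g) = 1, so Bézout bound = 2.
Scan x ∈ F_11. For each x, list the y ∈ F_11 with f(x, y) ≡ 0 and those with g(x, y) ≡ 0 (mod 11); the common zeros in that column are the intersection.
  x = 0: f ≡ 0 at y ∈ {2, 6}; g ≡ 0 at y ∈ {10}; common: ∅.
  x = 1: f ≡ 0 at y ∈ {2, 3}; g ≡ 0 at y ∈ {5}; common: ∅.
  x = 2: f ≡ 0 at y ∈ ∅; g ≡ 0 at y ∈ {0}; common: ∅.
  x = 3: f ≡ 0 at y ∈ ∅; g ≡ 0 at y ∈ {6}; common: ∅.
  x = 4: f ≡ 0 at y ∈ ∅; g ≡ 0 at y ∈ {1}; common: ∅.
  x = 5: f ≡ 0 at y ∈ ∅; g ≡ 0 at y ∈ {7}; common: ∅.
  x = 6: f ≡ 0 at y ∈ {0, 1}; g ≡ 0 at y ∈ {2}; common: ∅.
  x = 7: f ≡ 0 at y ∈ {1, 8}; g ≡ 0 at y ∈ {8}; common: {8}.
  x = 8: f ≡ 0 at y ∈ {0, 6}; g ≡ 0 at y ∈ {3}; common: ∅.
  x = 9: f ≡ 0 at y ∈ ∅; g ≡ 0 at y ∈ {9}; common: ∅.
  x = 10: f ≡ 0 at y ∈ {3, 8}; g ≡ 0 at y ∈ {4}; common: ∅.
Collecting: common zeros = {(7, 8)}, so the count is 1.
Comparison with the Bézout bound: 1 ≤ 2 = deg(f)·deg(g), as expected for curves with no common component (the affine F_11-count falls short of the bound because intersections may lie at infinity, over extension fields, or carry multiplicity).


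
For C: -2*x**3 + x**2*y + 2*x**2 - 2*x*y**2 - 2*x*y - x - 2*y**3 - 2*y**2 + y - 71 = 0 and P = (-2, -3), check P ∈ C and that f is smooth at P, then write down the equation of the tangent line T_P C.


Tangent line at P: -33*x - 57*y - 237 = 0.

Step 1: f(-2, -3) = 0, so P lies on C.
Step 2: partial derivatives
  f_x(x, y) = -6*x**2 + 2*x*y + 4*x - 2*y**2 - 2*y - 1, f_y(x, y) = x**2 - 4*x*y - 2*x - 6*y**2 - 4*y + 1.
  f_x(P) = -33, f_y(P) = -57 (gradient nonzero, so P is smooth).
Step 3: tangent line at P: -33·(x − -2) + -57·(y − -3) = 0.
Expanding: -33*x - 57*y - 237 = 0.


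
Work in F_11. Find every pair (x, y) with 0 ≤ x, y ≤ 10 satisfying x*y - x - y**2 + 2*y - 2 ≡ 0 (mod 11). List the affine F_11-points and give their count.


Affine F_11-points: {(2, 2), (3, 6), (3, 10), (4, 8), (4, 9), (7, 4), (7, 5), (8, 3), (8, 7), (9, 0)}; count = 10.

For each of the 121 pairs (x, y) ∈ F_11², evaluate f(x, y) mod 11. Record the zeros.
  x = 0: [0↦9, 1↦10, 2↦9, 3↦6, 4↦1, 5↦5, 6↦7, 7↦7, 8↦5, 9↦1, 10↦6]  zeros at y ∈ ∅
  x = 1: [0↦8, 1↦10, 2↦10, 3↦8, 4↦4, 5↦9, 6↦1, 7↦2, 8↦1, 9↦9, 10↦4]  zeros at y ∈ ∅
  x = 2: [0↦7, 1↦10, 2↦0, 3↦10, 4↦7, 5↦2, 6↦6, 7↦8, 8↦8, 9↦6, 10↦2]  zeros at y ∈ {2}
  x = 3: [0↦6, 1↦10, 2↦1, 3↦1, 4↦10, 5↦6, 6↦0, 7↦3, 8↦4, 9↦3, 10↦0]  zeros at y ∈ {6, 10}
  x = 4: [0↦5, 1↦10, 2↦2, 3↦3, 4↦2, 5↦10, 6↦5, 7↦9, 8↦0, 9↦0, 10↦9]  zeros at y ∈ {8, 9}
  x = 5: [0↦4, 1↦10, 2↦3, 3↦5, 4↦5, 5↦3, 6↦10, 7↦4, 8↦7, 9↦8, 10↦7]  zeros at y ∈ ∅
  x = 6: [0↦3, 1↦10, 2↦4, 3↦7, 4↦8, 5↦7, 6↦4, 7↦10, 8↦3, 9↦5, 10↦5]  zeros at y ∈ ∅
  x = 7: [0↦2, 1↦10, 2↦5, 3↦9, 4↦0, 5↦0, 6↦9, 7↦5, 8↦10, 9↦2, 10↦3]  zeros at y ∈ {4, 5}
  x = 8: [0↦1, 1↦10, 2↦6, 3↦0, 4↦3, 5↦4, 6↦3, 7↦0, 8↦6, 9↦10, 10↦1]  zeros at y ∈ {3, 7}
  x = 9: [0↦0, 1↦10, 2↦7, 3↦2, 4↦6, 5↦8, 6↦8, 7↦6, 8↦2, 9↦7, 10↦10]  zeros at y ∈ {0}
  x = 10: [0↦10, 1↦10, 2↦8, 3↦4, 4↦9, 5↦1, 6↦2, 7↦1, 8↦9, 9↦4, 10↦8]  zeros at y ∈ ∅
Collecting zeros: affine points = {(2, 2), (3, 6), (3, 10), (4, 8), (4, 9), (7, 4), (7, 5), (8, 3), (8, 7), (9, 0)}.
Total count |C(F_11)_aff| = 10.


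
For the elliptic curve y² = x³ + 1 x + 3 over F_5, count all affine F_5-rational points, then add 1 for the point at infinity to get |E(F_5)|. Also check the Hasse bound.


Affine points = {(1, 0), (4, 1), (4, 4)}; affine count = 3; |E(F_5)| = 4.

Discriminant check: Δ ∝ 4a³ + 27b² = 4·1³ + 27·3² = 4·1 + 27·9 ≡ 2 (mod 5). Nonzero ⇒ E is nonsingular.
For each x ∈ F_5, compute rhs = x³ + 1·x + 3 mod 5, then count y ∈ F_5 with y² ≡ rhs.
  x = 0: rhs = 3, matching y values: none (0 points).
  x = 1: rhs = 0, matching y values: 0 (1 points).
  x = 2: rhs = 3, matching y values: none (0 points).
  x = 3: rhs = 3, matching y values: none (0 points).
  x = 4: rhs = 1, matching y values: 1, 4 (2 points).
Total affine count: 3.
Full point count |E(F_5)| = 3 + 1 = 4.
Hasse bound: |4 − (5+1)| = |-2| = 2 ≤ 2√5 ≈ 4.4721 ✓.


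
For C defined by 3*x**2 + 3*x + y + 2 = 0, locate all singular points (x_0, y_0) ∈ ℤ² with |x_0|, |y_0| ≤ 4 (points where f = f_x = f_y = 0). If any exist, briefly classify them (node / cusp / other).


No singular points in the scanned grid; C is smooth there.

Compute partial derivatives:
  f_x = 6*x + 3.
  f_y = 1.
f_y = 1 is a nonzero constant, so f_y never vanishes: no point (x, y) can satisfy f = f_x = f_y = 0. In particular no (x, y) ∈ {−4, ..., 4}² is singular; the curve is smooth.


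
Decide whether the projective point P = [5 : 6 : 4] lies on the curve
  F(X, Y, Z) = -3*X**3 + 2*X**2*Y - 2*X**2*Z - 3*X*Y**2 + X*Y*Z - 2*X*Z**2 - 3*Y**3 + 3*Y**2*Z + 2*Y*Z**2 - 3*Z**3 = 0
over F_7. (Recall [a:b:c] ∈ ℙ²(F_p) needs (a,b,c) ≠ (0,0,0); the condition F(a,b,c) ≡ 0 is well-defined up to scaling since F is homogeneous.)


F(5,6,4) ≡ 0 (mod 7); P is on the curve.

Evaluate F(5, 6, 4) term-by-term (mod 7).
  -3*X**3 ↦ -3·125·1·1 = -375
  2*X**2*Y ↦ 2·25·6·1 = 300
  -2*X**2*Z ↦ -2·25·1·4 = -200
  -3*X*Y**2 ↦ -3·5·36·1 = -540
  X*Y*Z ↦ 1·5·6·4 = 120
  -2*X*Z**2 ↦ -2·5·1·16 = -160
  -3*Y**3 ↦ -3·1·216·1 = -648
  3*Y**2*Z ↦ 3·1·36·4 = 432
  2*Y*Z**2 ↦ 2·1·6·16 = 192
  -3*Z**3 ↦ -3·1·1·64 = -192
Sum: F(5, 6, 4) = (-375) + (300) + (-200) + (-540) + (120) + (-160) + (-648) + (432) + (192) + (-192) = -1071.
Reducing mod 7: -1071 ≡ 0 (mod 7).
Since F(a, b, c) ≡ 0 (mod 7), P lies on the curve.


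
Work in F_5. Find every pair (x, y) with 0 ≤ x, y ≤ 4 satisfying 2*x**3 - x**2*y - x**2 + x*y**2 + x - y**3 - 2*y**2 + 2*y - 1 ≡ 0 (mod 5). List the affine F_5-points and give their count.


Affine F_5-points: {(0, 3), (1, 1), (1, 4), (2, 1), (2, 3), (3, 1), (4, 0)}; count = 7.

For each of the 25 pairs (x, y) ∈ F_5², evaluate f(x, y) mod 5. Record the zeros.
  x = 0: [0↦4, 1↦3, 2↦2, 3↦0, 4↦1]  zeros at y ∈ {3}
  x = 1: [0↦1, 1↦0, 2↦1, 3↦3, 4↦0]  zeros at y ∈ {1, 4}
  x = 2: [0↦3, 1↦0, 2↦1, 3↦0, 4↦1]  zeros at y ∈ {1, 3}
  x = 3: [0↦2, 1↦0, 2↦4, 3↦3, 4↦1]  zeros at y ∈ {1}
  x = 4: [0↦0, 1↦2, 2↦2, 3↦4, 4↦2]  zeros at y ∈ {0}
Collecting zeros: affine points = {(0, 3), (1, 1), (1, 4), (2, 1), (2, 3), (3, 1), (4, 0)}.
Total count |C(F_5)_aff| = 7.


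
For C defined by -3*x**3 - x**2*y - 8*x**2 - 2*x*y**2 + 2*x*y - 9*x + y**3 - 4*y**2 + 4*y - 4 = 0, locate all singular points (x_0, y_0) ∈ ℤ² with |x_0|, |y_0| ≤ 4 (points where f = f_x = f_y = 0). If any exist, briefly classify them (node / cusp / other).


Singular points: {(-1, 1)}; classification: cusp.

Compute partial derivatives:
  f_x = -9*x**2 - 2*x*y - 16*x - 2*y**2 + 2*y - 9.
  f_y = -x**2 - 4*x*y + 2*x + 3*y**2 - 8*y + 4.
Scan x_0 ∈ {−4, ..., 4}. For each x_0, f_y(x_0, y) is a polynomial in y; find its integer roots y ∈ {−4, ..., 4}, then test f_x and f at those candidates.
  x = -4: f_y(-4, y) = 3*y**2 + 8*y - 20; no integer root y with |y| ≤ 4.
  x = -3: f_y(-3, y) = 3*y**2 + 4*y - 11; no integer root y with |y| ≤ 4.
  x = -2: f_y(-2, y) = 3*y**2 - 4; no integer root y with |y| ≤ 4.
  x = -1: f_y(-1, y) = 3*y**2 - 4*y + 1; vanishes at y ∈ {1}. (-1, 1): f_x = 0, f = 0 — SINGULAR.
  x = 0: f_y(0, y) = 3*y**2 - 8*y + 4; vanishes at y ∈ {2}. (0, 2): f_x = -13 ≠ 0.
  x = 1: f_y(1, y) = 3*y**2 - 12*y + 5; no integer root y with |y| ≤ 4.
  x = 2: f_y(2, y) = 3*y**2 - 16*y + 4; no integer root y with |y| ≤ 4.
  x = 3: f_y(3, y) = 3*y**2 - 20*y + 1; no integer root y with |y| ≤ 4.
  x = 4: f_y(4, y) = 3*y**2 - 24*y - 4; no integer root y with |y| ≤ 4.
Only singular point on the grid: (-1, 1).
Classify: substitute x = -1 + u, y = 1 + v and expand: f = -3*u**3 - u**2*v - 2*u*v**2 + v**3 + v**2.
No constant or linear terms (consistent with a singular point). Quadratic part: v**2. Cubic part: -3*u**3 - u**2*v - 2*u*v**2 + v**3.
The quadratic part v**2 is a perfect square, so there is a single (double) tangent line v = 0, i.e. y = 1. Restricting the cubic part to that line (v = 0) leaves -3*u**3 ≠ 0, so f is not divisible by v and the branch is v² ≈ 3*u**3 to lowest order — this is a cusp.
Classification: cusp.


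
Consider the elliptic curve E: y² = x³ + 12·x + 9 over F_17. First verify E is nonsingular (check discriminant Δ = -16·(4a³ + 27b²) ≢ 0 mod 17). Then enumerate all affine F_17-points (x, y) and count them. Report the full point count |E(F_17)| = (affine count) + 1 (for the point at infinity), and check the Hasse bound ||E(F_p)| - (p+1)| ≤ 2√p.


Affine points = {(0, 3), (0, 14), (3, 2), (3, 15), (4, 6), (4, 11), (6, 5), (6, 12), (9, 8), (9, 9), (13, 4), (13, 13), (16, 8), (16, 9)}; affine count = 14; |E(F_17)| = 15.

Discriminant check: Δ ∝ 4a³ + 27b² = 4·12³ + 27·9² = 4·1728 + 27·81 ≡ 4 (mod 17). Nonzero ⇒ E is nonsingular.
For each x ∈ F_17, compute rhs = x³ + 12·x + 9 mod 17, then count y ∈ F_17 with y² ≡ rhs.
  x = 0: rhs = 9, matching y values: 3, 14 (2 points).
  x = 1: rhs = 5, matching y values: none (0 points).
  x = 2: rhs = 7, matching y values: none (0 points).
  x = 3: rhs = 4, matching y values: 2, 15 (2 points).
  x = 4: rhs = 2, matching y values: 6, 11 (2 points).
  x = 5: rhs = 7, matching y values: none (0 points).
  x = 6: rhs = 8, matching y values: 5, 12 (2 points).
  x = 7: rhs = 11, matching y values: none (0 points).
  x = 8: rhs = 5, matching y values: none (0 points).
  x = 9: rhs = 13, matching y values: 8, 9 (2 points).
  x = 10: rhs = 7, matching y values: none (0 points).
  x = 11: rhs = 10, matching y values: none (0 points).
  x = 12: rhs = 11, matching y values: none (0 points).
  x = 13: rhs = 16, matching y values: 4, 13 (2 points).
  x = 14: rhs = 14, matching y values: none (0 points).
  x = 15: rhs = 11, matching y values: none (0 points).
  x = 16: rhs = 13, matching y values: 8, 9 (2 points).
Total affine count: 14.
Full point count |E(F_17)| = 14 + 1 = 15.
Hasse bound: |15 − (17+1)| = |-3| = 3 ≤ 2√17 ≈ 8.2462 ✓.


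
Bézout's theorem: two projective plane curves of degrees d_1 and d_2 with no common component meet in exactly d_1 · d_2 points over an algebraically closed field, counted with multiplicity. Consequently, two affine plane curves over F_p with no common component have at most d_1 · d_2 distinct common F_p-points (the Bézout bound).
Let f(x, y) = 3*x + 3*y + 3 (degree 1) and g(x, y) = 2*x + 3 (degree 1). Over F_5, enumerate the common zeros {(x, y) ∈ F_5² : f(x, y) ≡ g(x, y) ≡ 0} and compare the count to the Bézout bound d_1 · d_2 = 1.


Common zeros: {(1, 3)}; count = 1; Bézout bound = 1.

deg(f) = 1, deg(g) = 1, so Bézout bound = 1.
Scan x ∈ F_5. For each x, list the y ∈ F_5 with f(x, y) ≡ 0 and those with g(x, y) ≡ 0 (mod 5); the common zeros in that column are the intersection.
  x = 0: f ≡ 0 at y ∈ {4}; g ≡ 0 at y ∈ ∅; common: ∅.
  x = 1: f ≡ 0 at y ∈ {3}; g ≡ 0 at y ∈ {0, 1, 2, 3, 4}; common: {3}.
  x = 2: f ≡ 0 at y ∈ {2}; g ≡ 0 at y ∈ ∅; common: ∅.
  x = 3: f ≡ 0 at y ∈ {1}; g ≡ 0 at y ∈ ∅; common: ∅.
  x = 4: f ≡ 0 at y ∈ {0}; g ≡ 0 at y ∈ ∅; common: ∅.
Collecting: common zeros = {(1, 3)}, so the count is 1.
Comparison with the Bézout bound: 1 ≤ 1 = deg(f)·deg(g), as expected for curves with no common component (the bound is attained).


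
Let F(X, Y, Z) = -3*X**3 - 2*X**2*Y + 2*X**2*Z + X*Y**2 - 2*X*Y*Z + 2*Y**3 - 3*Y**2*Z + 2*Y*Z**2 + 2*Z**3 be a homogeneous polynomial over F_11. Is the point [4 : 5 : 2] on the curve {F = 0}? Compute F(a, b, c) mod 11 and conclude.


F(4,5,2) ≡ 9 (mod 11); P is NOT on the curve.

Evaluate F(4, 5, 2) term-by-term (mod 11).
  -3*X**3 ↦ -3·64·1·1 = -192
  -2*X**2*Y ↦ -2·16·5·1 = -160
  2*X**2*Z ↦ 2·16·1·2 = 64
  X*Y**2 ↦ 1·4·25·1 = 100
  -2*X*Y*Z ↦ -2·4·5·2 = -80
  2*Y**3 ↦ 2·1·125·1 = 250
  -3*Y**2*Z ↦ -3·1·25·2 = -150
  2*Y*Z**2 ↦ 2·1·5·4 = 40
  2*Z**3 ↦ 2·1·1·8 = 16
Sum: F(4, 5, 2) = (-192) + (-160) + (64) + (100) + (-80) + (250) + (-150) + (40) + (16) = -112.
Reducing mod 11: -112 ≡ 9 (mod 11).
Since F(a, b, c) ≡ 9 ≠ 0 (mod 11), P does NOT lie on the curve.


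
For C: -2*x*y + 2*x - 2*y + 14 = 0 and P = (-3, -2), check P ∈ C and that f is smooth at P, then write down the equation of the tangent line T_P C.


Tangent line at P: 6*x + 4*y + 26 = 0.

Step 1: f(-3, -2) = 0, so P lies on C.
Step 2: partial derivatives
  f_x(x, y) = 2 - 2*y, f_y(x, y) = -2*x - 2.
  f_x(P) = 6, f_y(P) = 4 (gradient nonzero, so P is smooth).
Step 3: tangent line at P: 6·(x − -3) + 4·(y − -2) = 0.
Expanding: 6*x + 4*y + 26 = 0.


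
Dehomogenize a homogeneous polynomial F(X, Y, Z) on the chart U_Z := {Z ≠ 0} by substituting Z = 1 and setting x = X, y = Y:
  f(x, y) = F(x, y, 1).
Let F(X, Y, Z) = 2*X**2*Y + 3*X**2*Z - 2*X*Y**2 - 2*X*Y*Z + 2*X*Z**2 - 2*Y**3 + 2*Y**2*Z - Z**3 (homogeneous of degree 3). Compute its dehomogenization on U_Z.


f(x, y) = 2*x**2*y + 3*x**2 - 2*x*y**2 - 2*x*y + 2*x - 2*y**3 + 2*y**2 - 1

On U_Z we set Z = 1. Each monomial c·X^i·Y^j·Z^k in F becomes c·x^i·y^j·1^k = c·x^i·y^j.
Substituting Z = 1: F(X, Y, 1) = 2*x**2*y + 3*x**2 - 2*x*y**2 - 2*x*y + 2*x - 2*y**3 + 2*y**2 - 1.
Note: deg(f) ≤ deg(F) = 3; strict inequality happens when F is divisible by Z (lost terms).


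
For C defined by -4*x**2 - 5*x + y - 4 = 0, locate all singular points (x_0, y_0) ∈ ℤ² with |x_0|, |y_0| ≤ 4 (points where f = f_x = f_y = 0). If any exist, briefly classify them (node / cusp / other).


No singular points in the scanned grid; C is smooth there.

Compute partial derivatives:
  f_x = -8*x - 5.
  f_y = 1.
f_y = 1 is a nonzero constant, so f_y never vanishes: no point (x, y) can satisfy f = f_x = f_y = 0. In particular no (x, y) ∈ {−4, ..., 4}² is singular; the curve is smooth.


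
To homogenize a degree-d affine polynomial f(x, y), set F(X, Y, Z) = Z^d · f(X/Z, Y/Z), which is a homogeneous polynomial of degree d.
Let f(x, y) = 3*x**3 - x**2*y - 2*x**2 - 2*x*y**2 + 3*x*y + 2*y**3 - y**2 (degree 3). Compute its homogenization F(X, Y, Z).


F(X, Y, Z) = 3*X**3 - X**2*Y - 2*X**2*Z - 2*X*Y**2 + 3*X*Y*Z + 2*Y**3 - Y**2*Z

deg(f) = 3.
Substitute x = X/Z, y = Y/Z into f, then multiply by Z^3.
  monomial 3·x^3·y^0 ↦ 3·X^3·Y^0·Z^0.
  monomial -1·x^2·y^1 ↦ -1·X^2·Y^1·Z^0.
  monomial -2·x^2·y^0 ↦ -2·X^2·Y^0·Z^1.
  monomial -2·x^1·y^2 ↦ -2·X^1·Y^2·Z^0.
  monomial 3·x^1·y^1 ↦ 3·X^1·Y^1·Z^1.
  monomial 2·x^0·y^3 ↦ 2·X^0·Y^3·Z^0.
  monomial -1·x^0·y^2 ↦ -1·X^0·Y^2·Z^1.
Collecting: F(X, Y, Z) = 3*X**3 - X**2*Y - 2*X**2*Z - 2*X*Y**2 + 3*X*Y*Z + 2*Y**3 - Y**2*Z.


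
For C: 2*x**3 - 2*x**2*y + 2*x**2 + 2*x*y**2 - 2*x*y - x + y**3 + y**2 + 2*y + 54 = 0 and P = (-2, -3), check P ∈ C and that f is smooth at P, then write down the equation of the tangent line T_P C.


Tangent line at P: 15*x + 43*y + 159 = 0.

Step 1: f(-2, -3) = 0, so P lies on C.
Step 2: partial derivatives
  f_x(x, y) = 6*x**2 - 4*x*y + 4*x + 2*y**2 - 2*y - 1, f_y(x, y) = -2*x**2 + 4*x*y - 2*x + 3*y**2 + 2*y + 2.
  f_x(P) = 15, f_y(P) = 43 (gradient nonzero, so P is smooth).
Step 3: tangent line at P: 15·(x − -2) + 43·(y − -3) = 0.
Expanding: 15*x + 43*y + 159 = 0.


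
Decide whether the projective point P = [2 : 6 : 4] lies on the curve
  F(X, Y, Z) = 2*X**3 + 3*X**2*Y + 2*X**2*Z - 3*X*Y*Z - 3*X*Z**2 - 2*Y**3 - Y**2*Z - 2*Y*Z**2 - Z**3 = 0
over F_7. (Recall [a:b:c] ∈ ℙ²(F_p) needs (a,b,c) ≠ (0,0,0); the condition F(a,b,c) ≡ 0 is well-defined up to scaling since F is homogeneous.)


F(2,6,4) ≡ 0 (mod 7); P is on the curve.

Evaluate F(2, 6, 4) term-by-term (mod 7).
  2*X**3 ↦ 2·8·1·1 = 16
  3*X**2*Y ↦ 3·4·6·1 = 72
  2*X**2*Z ↦ 2·4·1·4 = 32
  -3*X*Y*Z ↦ -3·2·6·4 = -144
  -3*X*Z**2 ↦ -3·2·1·16 = -96
  -2*Y**3 ↦ -2·1·216·1 = -432
  -Y**2*Z ↦ -1·1·36·4 = -144
  -2*Y*Z**2 ↦ -2·1·6·16 = -192
  -Z**3 ↦ -1·1·1·64 = -64
Sum: F(2, 6, 4) = (16) + (72) + (32) + (-144) + (-96) + (-432) + (-144) + (-192) + (-64) = -952.
Reducing mod 7: -952 ≡ 0 (mod 7).
Since F(a, b, c) ≡ 0 (mod 7), P lies on the curve.


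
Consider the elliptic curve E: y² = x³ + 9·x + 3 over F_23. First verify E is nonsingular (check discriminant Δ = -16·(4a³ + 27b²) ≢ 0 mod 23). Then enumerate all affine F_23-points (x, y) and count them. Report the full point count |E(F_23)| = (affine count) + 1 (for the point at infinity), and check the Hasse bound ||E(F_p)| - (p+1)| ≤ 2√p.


Affine points = {(0, 7), (0, 16), (1, 6), (1, 17), (2, 11), (2, 12), (5, 9), (5, 14), (7, 8), (7, 15), (8, 9), (8, 14), (9, 10), (9, 13), (10, 9), (10, 14), (17, 3), (17, 20), (19, 8), (19, 15), (20, 8), (20, 15), (21, 0), (22, 4), (22, 19)}; affine count = 25; |E(F_23)| = 26.

Discriminant check: Δ ∝ 4a³ + 27b² = 4·9³ + 27·3² = 4·729 + 27·9 ≡ 8 (mod 23). Nonzero ⇒ E is nonsingular.
For each x ∈ F_23, compute rhs = x³ + 9·x + 3 mod 23, then count y ∈ F_23 with y² ≡ rhs.
  x = 0: rhs = 3, matching y values: 7, 16 (2 points).
  x = 1: rhs = 13, matching y values: 6, 17 (2 points).
  x = 2: rhs = 6, matching y values: 11, 12 (2 points).
  x = 3: rhs = 11, matching y values: none (0 points).
  x = 4: rhs = 11, matching y values: none (0 points).
  x = 5: rhs = 12, matching y values: 9, 14 (2 points).
  x = 6: rhs = 20, matching y values: none (0 points).
  x = 7: rhs = 18, matching y values: 8, 15 (2 points).
  x = 8: rhs = 12, matching y values: 9, 14 (2 points).
  x = 9: rhs = 8, matching y values: 10, 13 (2 points).
  x = 10: rhs = 12, matching y values: 9, 14 (2 points).
  x = 11: rhs = 7, matching y values: none (0 points).
  x = 12: rhs = 22, matching y values: none (0 points).
  x = 13: rhs = 17, matching y values: none (0 points).
  x = 14: rhs = 21, matching y values: none (0 points).
  x = 15: rhs = 17, matching y values: none (0 points).
  x = 16: rhs = 11, matching y values: none (0 points).
  x = 17: rhs = 9, matching y values: 3, 20 (2 points).
  x = 18: rhs = 17, matching y values: none (0 points).
  x = 19: rhs = 18, matching y values: 8, 15 (2 points).
  x = 20: rhs = 18, matching y values: 8, 15 (2 points).
  x = 21: rhs = 0, matching y values: 0 (1 points).
  x = 22: rhs = 16, matching y values: 4, 19 (2 points).
Total affine count: 25.
Full point count |E(F_23)| = 25 + 1 = 26.
Hasse bound: |26 − (23+1)| = |2| = 2 ≤ 2√23 ≈ 9.5917 ✓.


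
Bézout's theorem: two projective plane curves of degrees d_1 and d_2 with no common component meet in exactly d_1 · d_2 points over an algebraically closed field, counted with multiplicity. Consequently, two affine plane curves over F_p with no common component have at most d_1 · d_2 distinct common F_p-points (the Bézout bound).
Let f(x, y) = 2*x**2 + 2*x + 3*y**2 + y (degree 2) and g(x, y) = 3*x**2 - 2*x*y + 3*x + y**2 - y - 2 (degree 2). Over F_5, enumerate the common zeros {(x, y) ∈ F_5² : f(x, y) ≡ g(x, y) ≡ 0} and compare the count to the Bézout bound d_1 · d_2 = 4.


Common zeros: {(4, 3)}; count = 1; Bézout bound = 4.

deg(f) = 2, deg(g) = 2, so Bézout bound = 4.
Scan x ∈ F_5. For each x, list the y ∈ F_5 with f(x, y) ≡ 0 and those with g(x, y) ≡ 0 (mod 5); the common zeros in that column are the intersection.
  x = 0: f ≡ 0 at y ∈ {0, 3}; g ≡ 0 at y ∈ {2, 4}; common: ∅.
  x = 1: f ≡ 0 at y ∈ ∅; g ≡ 0 at y ∈ ∅; common: ∅.
  x = 2: f ≡ 0 at y ∈ ∅; g ≡ 0 at y ∈ {2, 3}; common: ∅.
  x = 3: f ≡ 0 at y ∈ ∅; g ≡ 0 at y ∈ ∅; common: ∅.
  x = 4: f ≡ 0 at y ∈ {0, 3}; g ≡ 0 at y ∈ {1, 3}; common: {3}.
Collecting: common zeros = {(4, 3)}, so the count is 1.
Comparison with the Bézout bound: 1 ≤ 4 = deg(f)·deg(g), as expected for curves with no common component (the affine F_5-count falls short of the bound because intersections may lie at infinity, over extension fields, or carry multiplicity).


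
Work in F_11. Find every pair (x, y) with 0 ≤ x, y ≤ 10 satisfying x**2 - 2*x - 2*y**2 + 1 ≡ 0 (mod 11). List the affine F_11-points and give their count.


Affine F_11-points: {(1, 0)}; count = 1.

For each of the 121 pairs (x, y) ∈ F_11², evaluate f(x, y) mod 11. Record the zeros.
  x = 0: [0↦1, 1↦10, 2↦4, 3↦5, 4↦2, 5↦6, 6↦6, 7↦2, 8↦5, 9↦4, 10↦10]  zeros at y ∈ ∅
  x = 1: [0↦0, 1↦9, 2↦3, 3↦4, 4↦1, 5↦5, 6↦5, 7↦1, 8↦4, 9↦3, 10↦9]  zeros at y ∈ {0}
  x = 2: [0↦1, 1↦10, 2↦4, 3↦5, 4↦2, 5↦6, 6↦6, 7↦2, 8↦5, 9↦4, 10↦10]  zeros at y ∈ ∅
  x = 3: [0↦4, 1↦2, 2↦7, 3↦8, 4↦5, 5↦9, 6↦9, 7↦5, 8↦8, 9↦7, 10↦2]  zeros at y ∈ ∅
  x = 4: [0↦9, 1↦7, 2↦1, 3↦2, 4↦10, 5↦3, 6↦3, 7↦10, 8↦2, 9↦1, 10↦7]  zeros at y ∈ ∅
  x = 5: [0↦5, 1↦3, 2↦8, 3↦9, 4↦6, 5↦10, 6↦10, 7↦6, 8↦9, 9↦8, 10↦3]  zeros at y ∈ ∅
  x = 6: [0↦3, 1↦1, 2↦6, 3↦7, 4↦4, 5↦8, 6↦8, 7↦4, 8↦7, 9↦6, 10↦1]  zeros at y ∈ ∅
  x = 7: [0↦3, 1↦1, 2↦6, 3↦7, 4↦4, 5↦8, 6↦8, 7↦4, 8↦7, 9↦6, 10↦1]  zeros at y ∈ ∅
  x = 8: [0↦5, 1↦3, 2↦8, 3↦9, 4↦6, 5↦10, 6↦10, 7↦6, 8↦9, 9↦8, 10↦3]  zeros at y ∈ ∅
  x = 9: [0↦9, 1↦7, 2↦1, 3↦2, 4↦10, 5↦3, 6↦3, 7↦10, 8↦2, 9↦1, 10↦7]  zeros at y ∈ ∅
  x = 10: [0↦4, 1↦2, 2↦7, 3↦8, 4↦5, 5↦9, 6↦9, 7↦5, 8↦8, 9↦7, 10↦2]  zeros at y ∈ ∅
Collecting zeros: affine points = {(1, 0)}.
Total count |C(F_11)_aff| = 1.


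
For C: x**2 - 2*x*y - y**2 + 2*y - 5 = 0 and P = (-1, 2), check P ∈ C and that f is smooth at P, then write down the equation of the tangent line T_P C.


Tangent line at P: -6*x - 6 = 0.

Step 1: f(-1, 2) = 0, so P lies on C.
Step 2: partial derivatives
  f_x(x, y) = 2*x - 2*y, f_y(x, y) = -2*x - 2*y + 2.
  f_x(P) = -6, f_y(P) = 0 (gradient nonzero, so P is smooth).
Step 3: tangent line at P: -6·(x − -1) + 0·(y − 2) = 0.
Expanding: -6*x - 6 = 0.


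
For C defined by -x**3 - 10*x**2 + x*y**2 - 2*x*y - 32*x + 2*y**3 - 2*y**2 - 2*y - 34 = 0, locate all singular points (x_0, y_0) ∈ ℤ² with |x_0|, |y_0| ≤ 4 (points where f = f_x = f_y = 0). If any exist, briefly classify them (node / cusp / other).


Singular points: {(-3, 1)}; classification: node.

Compute partial derivatives:
  f_x = -3*x**2 - 20*x + y**2 - 2*y - 32.
  f_y = 2*x*y - 2*x + 6*y**2 - 4*y - 2.
Scan x_0 ∈ {−4, ..., 4}. For each x_0, f_y(x_0, y) is a polynomial in y; find its integer roots y ∈ {−4, ..., 4}, then test f_x and f at those candidates.
  x = -4: f_y(-4, y) = 6*y**2 - 12*y + 6; vanishes at y ∈ {1}. (-4, 1): f_x = -1 ≠ 0.
  x = -3: f_y(-3, y) = 6*y**2 - 10*y + 4; vanishes at y ∈ {1}. (-3, 1): f_x = 0, f = 0 — SINGULAR.
  x = -2: f_y(-2, y) = 6*y**2 - 8*y + 2; vanishes at y ∈ {1}. (-2, 1): f_x = -5 ≠ 0.
  x = -1: f_y(-1, y) = 6*y**2 - 6*y; vanishes at y ∈ {0, 1}. (-1, 0): f_x = -15 ≠ 0; (-1, 1): f_x = -16 ≠ 0.
  x = 0: f_y(0, y) = 6*y**2 - 4*y - 2; vanishes at y ∈ {1}. (0, 1): f_x = -33 ≠ 0.
  x = 1: f_y(1, y) = 6*y**2 - 2*y - 4; vanishes at y ∈ {1}. (1, 1): f_x = -56 ≠ 0.
  x = 2: f_y(2, y) = 6*y**2 - 6; vanishes at y ∈ {-1, 1}. (2, -1): f_x = -81 ≠ 0; (2, 1): f_x = -85 ≠ 0.
  x = 3: f_y(3, y) = 6*y**2 + 2*y - 8; vanishes at y ∈ {1}. (3, 1): f_x = -120 ≠ 0.
  x = 4: f_y(4, y) = 6*y**2 + 4*y - 10; vanishes at y ∈ {1}. (4, 1): f_x = -161 ≠ 0.
Only singular point on the grid: (-3, 1).
Classify: substitute x = -3 + u, y = 1 + v and expand: f = -u**3 - u**2 + u*v**2 + 2*v**3 + v**2.
No constant or linear terms (consistent with a singular point). Quadratic part: -u**2 + v**2. Cubic part: -u**3 + u*v**2 + 2*v**3.
The quadratic part v**2 - u**2 = (v − u)(v + u) splits into two distinct linear factors, so there are two distinct tangent lines y − 1 = ±(x − -3) — this is a node (ordinary double point).
Classification: node.


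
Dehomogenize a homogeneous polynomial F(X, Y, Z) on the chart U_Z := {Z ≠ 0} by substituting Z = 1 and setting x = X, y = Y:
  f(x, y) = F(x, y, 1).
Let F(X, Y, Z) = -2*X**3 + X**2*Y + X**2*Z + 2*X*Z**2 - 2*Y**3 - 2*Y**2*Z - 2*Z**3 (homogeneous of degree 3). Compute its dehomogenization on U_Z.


f(x, y) = -2*x**3 + x**2*y + x**2 + 2*x - 2*y**3 - 2*y**2 - 2

On U_Z we set Z = 1. Each monomial c·X^i·Y^j·Z^k in F becomes c·x^i·y^j·1^k = c·x^i·y^j.
Substituting Z = 1: F(X, Y, 1) = -2*x**3 + x**2*y + x**2 + 2*x - 2*y**3 - 2*y**2 - 2.
Note: deg(f) ≤ deg(F) = 3; strict inequality happens when F is divisible by Z (lost terms).


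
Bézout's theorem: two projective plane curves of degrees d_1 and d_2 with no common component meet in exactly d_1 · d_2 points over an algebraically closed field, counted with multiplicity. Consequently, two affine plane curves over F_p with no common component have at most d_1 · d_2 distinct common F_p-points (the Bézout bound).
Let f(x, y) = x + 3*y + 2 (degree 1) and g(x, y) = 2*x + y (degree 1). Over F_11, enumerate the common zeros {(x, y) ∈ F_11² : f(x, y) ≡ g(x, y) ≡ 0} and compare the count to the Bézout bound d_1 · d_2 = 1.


Common zeros: {(7, 8)}; count = 1; Bézout bound = 1.

deg(f) = 1, deg(g) = 1, so Bézout bound = 1.
Scan x ∈ F_11. For each x, list the y ∈ F_11 with f(x, y) ≡ 0 and those with g(x, y) ≡ 0 (mod 11); the common zeros in that column are the intersection.
  x = 0: f ≡ 0 at y ∈ {3}; g ≡ 0 at y ∈ {0}; common: ∅.
  x = 1: f ≡ 0 at y ∈ {10}; g ≡ 0 at y ∈ {9}; common: ∅.
  x = 2: f ≡ 0 at y ∈ {6}; g ≡ 0 at y ∈ {7}; common: ∅.
  x = 3: f ≡ 0 at y ∈ {2}; g ≡ 0 at y ∈ {5}; common: ∅.
  x = 4: f ≡ 0 at y ∈ {9}; g ≡ 0 at y ∈ {3}; common: ∅.
  x = 5: f ≡ 0 at y ∈ {5}; g ≡ 0 at y ∈ {1}; common: ∅.
  x = 6: f ≡ 0 at y ∈ {1}; g ≡ 0 at y ∈ {10}; common: ∅.
  x = 7: f ≡ 0 at y ∈ {8}; g ≡ 0 at y ∈ {8}; common: {8}.
  x = 8: f ≡ 0 at y ∈ {4}; g ≡ 0 at y ∈ {6}; common: ∅.
  x = 9: f ≡ 0 at y ∈ {0}; g ≡ 0 at y ∈ {4}; common: ∅.
  x = 10: f ≡ 0 at y ∈ {7}; g ≡ 0 at y ∈ {2}; common: ∅.
Collecting: common zeros = {(7, 8)}, so the count is 1.
Comparison with the Bézout bound: 1 ≤ 1 = deg(f)·deg(g), as expected for curves with no common component (the bound is attained).


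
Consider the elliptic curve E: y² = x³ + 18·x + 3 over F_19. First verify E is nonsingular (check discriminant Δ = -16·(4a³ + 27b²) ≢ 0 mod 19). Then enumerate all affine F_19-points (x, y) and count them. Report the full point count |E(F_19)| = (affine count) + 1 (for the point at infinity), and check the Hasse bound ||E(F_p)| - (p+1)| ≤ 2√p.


Affine points = {(2, 3), (2, 16), (4, 5), (4, 14), (5, 3), (5, 16), (6, 2), (6, 17), (7, 4), (7, 15), (9, 1), (9, 18), (10, 9), (10, 10), (12, 3), (12, 16), (14, 4), (14, 15), (15, 0), (16, 6), (16, 13), (17, 4), (17, 15)}; affine count = 23; |E(F_19)| = 24.

Discriminant check: Δ ∝ 4a³ + 27b² = 4·18³ + 27·3² = 4·5832 + 27·9 ≡ 11 (mod 19). Nonzero ⇒ E is nonsingular.
For each x ∈ F_19, compute rhs = x³ + 18·x + 3 mod 19, then count y ∈ F_19 with y² ≡ rhs.
  x = 0: rhs = 3, matching y values: none (0 points).
  x = 1: rhs = 3, matching y values: none (0 points).
  x = 2: rhs = 9, matching y values: 3, 16 (2 points).
  x = 3: rhs = 8, matching y values: none (0 points).
  x = 4: rhs = 6, matching y values: 5, 14 (2 points).
  x = 5: rhs = 9, matching y values: 3, 16 (2 points).
  x = 6: rhs = 4, matching y values: 2, 17 (2 points).
  x = 7: rhs = 16, matching y values: 4, 15 (2 points).
  x = 8: rhs = 13, matching y values: none (0 points).
  x = 9: rhs = 1, matching y values: 1, 18 (2 points).
  x = 10: rhs = 5, matching y values: 9, 10 (2 points).
  x = 11: rhs = 12, matching y values: none (0 points).
  x = 12: rhs = 9, matching y values: 3, 16 (2 points).
  x = 13: rhs = 2, matching y values: none (0 points).
  x = 14: rhs = 16, matching y values: 4, 15 (2 points).
  x = 15: rhs = 0, matching y values: 0 (1 points).
  x = 16: rhs = 17, matching y values: 6, 13 (2 points).
  x = 17: rhs = 16, matching y values: 4, 15 (2 points).
  x = 18: rhs = 3, matching y values: none (0 points).
Total affine count: 23.
Full point count |E(F_19)| = 23 + 1 = 24.
Hasse bound: |24 − (19+1)| = |4| = 4 ≤ 2√19 ≈ 8.7178 ✓.


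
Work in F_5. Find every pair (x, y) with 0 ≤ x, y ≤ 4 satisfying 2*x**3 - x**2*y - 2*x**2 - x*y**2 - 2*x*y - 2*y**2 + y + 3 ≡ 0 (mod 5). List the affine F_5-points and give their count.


Affine F_5-points: {(0, 4), (1, 3), (2, 1), (3, 1), (4, 1)}; count = 5.

For each of the 25 pairs (x, y) ∈ F_5², evaluate f(x, y) mod 5. Record the zeros.
  x = 0: [0↦3, 1↦2, 2↦2, 3↦3, 4↦0]  zeros at y ∈ {4}
  x = 1: [0↦3, 1↦3, 2↦2, 3↦0, 4↦2]  zeros at y ∈ {3}
  x = 2: [0↦1, 1↦0, 2↦1, 3↦4, 4↦4]  zeros at y ∈ {1}
  x = 3: [0↦4, 1↦0, 2↦1, 3↦2, 4↦3]  zeros at y ∈ {1}
  x = 4: [0↦4, 1↦0, 2↦4, 3↦1, 4↦1]  zeros at y ∈ {1}
Collecting zeros: affine points = {(0, 4), (1, 3), (2, 1), (3, 1), (4, 1)}.
Total count |C(F_5)_aff| = 5.


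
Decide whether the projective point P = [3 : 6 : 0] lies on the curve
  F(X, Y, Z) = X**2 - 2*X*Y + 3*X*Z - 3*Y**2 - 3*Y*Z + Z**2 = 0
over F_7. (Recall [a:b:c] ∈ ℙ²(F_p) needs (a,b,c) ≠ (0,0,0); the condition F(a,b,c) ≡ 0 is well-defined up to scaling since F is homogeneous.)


F(3,6,0) ≡ 5 (mod 7); P is NOT on the curve.

Evaluate F(3, 6, 0) term-by-term (mod 7).
  X**2 ↦ 1·9·1·1 = 9
  -2*X*Y ↦ -2·3·6·1 = -36
  3*X*Z ↦ 3·3·1·0 = 0
  -3*Y**2 ↦ -3·1·36·1 = -108
  -3*Y*Z ↦ -3·1·6·0 = 0
  Z**2 ↦ 1·1·1·0 = 0
Sum: F(3, 6, 0) = (9) + (-36) + (0) + (-108) + (0) + (0) = -135.
Reducing mod 7: -135 ≡ 5 (mod 7).
Since F(a, b, c) ≡ 5 ≠ 0 (mod 7), P does NOT lie on the curve.


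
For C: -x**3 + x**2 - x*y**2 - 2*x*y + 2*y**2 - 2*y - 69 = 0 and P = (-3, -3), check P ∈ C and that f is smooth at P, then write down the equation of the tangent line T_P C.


Tangent line at P: -36*x - 26*y - 186 = 0.

Step 1: f(-3, -3) = 0, so P lies on C.
Step 2: partial derivatives
  f_x(x, y) = -3*x**2 + 2*x - y**2 - 2*y, f_y(x, y) = -2*x*y - 2*x + 4*y - 2.
  f_x(P) = -36, f_y(P) = -26 (gradient nonzero, so P is smooth).
Step 3: tangent line at P: -36·(x − -3) + -26·(y − -3) = 0.
Expanding: -36*x - 26*y - 186 = 0.


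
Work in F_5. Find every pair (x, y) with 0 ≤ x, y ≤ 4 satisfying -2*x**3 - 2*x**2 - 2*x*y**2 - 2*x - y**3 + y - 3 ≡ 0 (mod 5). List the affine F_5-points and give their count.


Affine F_5-points: {(2, 1), (2, 4)}; count = 2.

For each of the 25 pairs (x, y) ∈ F_5², evaluate f(x, y) mod 5. Record the zeros.
  x = 0: [0↦2, 1↦2, 2↦1, 3↦3, 4↦2]  zeros at y ∈ ∅
  x = 1: [0↦1, 1↦4, 2↦2, 3↦4, 4↦4]  zeros at y ∈ ∅
  x = 2: [0↦4, 1↦0, 2↦2, 3↦4, 4↦0]  zeros at y ∈ {1, 4}
  x = 3: [0↦4, 1↦3, 2↦4, 3↦1, 4↦3]  zeros at y ∈ ∅
  x = 4: [0↦4, 1↦1, 2↦1, 3↦3, 4↦1]  zeros at y ∈ ∅
Collecting zeros: affine points = {(2, 1), (2, 4)}.
Total count |C(F_5)_aff| = 2.


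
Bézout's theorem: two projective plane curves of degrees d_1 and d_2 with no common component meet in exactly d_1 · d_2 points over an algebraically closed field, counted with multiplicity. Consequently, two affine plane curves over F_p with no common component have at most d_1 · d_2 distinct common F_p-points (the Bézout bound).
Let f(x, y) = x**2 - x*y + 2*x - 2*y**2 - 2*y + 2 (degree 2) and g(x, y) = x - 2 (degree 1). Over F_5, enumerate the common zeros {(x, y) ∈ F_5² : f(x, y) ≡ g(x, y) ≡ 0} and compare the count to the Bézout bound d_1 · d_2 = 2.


Common zeros: {(2, 0), (2, 3)}; count = 2; Bézout bound = 2.

deg(f) = 2, deg(g) = 1, so Bézout bound = 2.
Scan x ∈ F_5. For each x, list the y ∈ F_5 with f(x, y) ≡ 0 and those with g(x, y) ≡ 0 (mod 5); the common zeros in that column are the intersection.
  x = 0: f ≡ 0 at y ∈ {2}; g ≡ 0 at y ∈ ∅; common: ∅.
  x = 1: f ≡ 0 at y ∈ {0, 1}; g ≡ 0 at y ∈ ∅; common: ∅.
  x = 2: f ≡ 0 at y ∈ {0, 3}; g ≡ 0 at y ∈ {0, 1, 2, 3, 4}; common: {0, 3}.
  x = 3: f ≡ 0 at y ∈ {1, 4}; g ≡ 0 at y ∈ ∅; common: ∅.
  x = 4: f ≡ 0 at y ∈ {3, 4}; g ≡ 0 at y ∈ ∅; common: ∅.
Collecting: common zeros = {(2, 0), (2, 3)}, so the count is 2.
Comparison with the Bézout bound: 2 ≤ 2 = deg(f)·deg(g), as expected for curves with no common component (the bound is attained).


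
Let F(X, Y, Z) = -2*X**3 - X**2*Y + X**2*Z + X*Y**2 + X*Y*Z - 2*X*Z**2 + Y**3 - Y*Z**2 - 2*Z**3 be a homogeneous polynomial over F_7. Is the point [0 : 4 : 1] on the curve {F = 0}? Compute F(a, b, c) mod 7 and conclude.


F(0,4,1) ≡ 2 (mod 7); P is NOT on the curve.

Evaluate F(0, 4, 1) term-by-term (mod 7).
  -2*X**3 ↦ -2·0·1·1 = 0
  -X**2*Y ↦ -1·0·4·1 = 0
  X**2*Z ↦ 1·0·1·1 = 0
  X*Y**2 ↦ 1·0·16·1 = 0
  X*Y*Z ↦ 1·0·4·1 = 0
  -2*X*Z**2 ↦ -2·0·1·1 = 0
  Y**3 ↦ 1·1·64·1 = 64
  -Y*Z**2 ↦ -1·1·4·1 = -4
  -2*Z**3 ↦ -2·1·1·1 = -2
Sum: F(0, 4, 1) = (0) + (0) + (0) + (0) + (0) + (0) + (64) + (-4) + (-2) = 58.
Reducing mod 7: 58 ≡ 2 (mod 7).
Since F(a, b, c) ≡ 2 ≠ 0 (mod 7), P does NOT lie on the curve.


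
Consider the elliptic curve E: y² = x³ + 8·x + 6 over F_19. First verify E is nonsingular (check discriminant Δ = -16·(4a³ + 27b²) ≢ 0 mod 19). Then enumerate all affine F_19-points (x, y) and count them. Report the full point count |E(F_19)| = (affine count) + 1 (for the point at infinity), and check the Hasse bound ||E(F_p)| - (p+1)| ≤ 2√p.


Affine points = {(0, 5), (0, 14), (2, 7), (2, 12), (3, 0), (4, 8), (4, 11), (5, 0), (6, 2), (6, 17), (7, 5), (7, 14), (9, 3), (9, 16), (11, 0), (12, 5), (12, 14), (15, 9), (15, 10), (17, 1), (17, 18), (18, 4), (18, 15)}; affine count = 23; |E(F_19)| = 24.

Discriminant check: Δ ∝ 4a³ + 27b² = 4·8³ + 27·6² = 4·512 + 27·36 ≡ 18 (mod 19). Nonzero ⇒ E is nonsingular.
For each x ∈ F_19, compute rhs = x³ + 8·x + 6 mod 19, then count y ∈ F_19 with y² ≡ rhs.
  x = 0: rhs = 6, matching y values: 5, 14 (2 points).
  x = 1: rhs = 15, matching y values: none (0 points).
  x = 2: rhs = 11, matching y values: 7, 12 (2 points).
  x = 3: rhs = 0, matching y values: 0 (1 points).
  x = 4: rhs = 7, matching y values: 8, 11 (2 points).
  x = 5: rhs = 0, matching y values: 0 (1 points).
  x = 6: rhs = 4, matching y values: 2, 17 (2 points).
  x = 7: rhs = 6, matching y values: 5, 14 (2 points).
  x = 8: rhs = 12, matching y values: none (0 points).
  x = 9: rhs = 9, matching y values: 3, 16 (2 points).
  x = 10: rhs = 3, matching y values: none (0 points).
  x = 11: rhs = 0, matching y values: 0 (1 points).
  x = 12: rhs = 6, matching y values: 5, 14 (2 points).
  x = 13: rhs = 8, matching y values: none (0 points).
  x = 14: rhs = 12, matching y values: none (0 points).
  x = 15: rhs = 5, matching y values: 9, 10 (2 points).
  x = 16: rhs = 12, matching y values: none (0 points).
  x = 17: rhs = 1, matching y values: 1, 18 (2 points).
  x = 18: rhs = 16, matching y values: 4, 15 (2 points).
Total affine count: 23.
Full point count |E(F_19)| = 23 + 1 = 24.
Hasse bound: |24 − (19+1)| = |4| = 4 ≤ 2√19 ≈ 8.7178 ✓.


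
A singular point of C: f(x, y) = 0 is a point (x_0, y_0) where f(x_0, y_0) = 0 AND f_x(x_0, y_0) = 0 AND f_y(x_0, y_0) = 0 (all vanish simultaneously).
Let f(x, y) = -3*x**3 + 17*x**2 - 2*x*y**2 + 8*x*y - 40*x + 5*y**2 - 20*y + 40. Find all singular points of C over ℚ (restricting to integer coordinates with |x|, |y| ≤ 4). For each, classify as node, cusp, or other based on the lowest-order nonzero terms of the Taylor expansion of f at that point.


Singular points: {(2, 2)}; classification: node.

Compute partial derivatives:
  f_x = -9*x**2 + 34*x - 2*y**2 + 8*y - 40.
  f_y = -4*x*y + 8*x + 10*y - 20.
Scan x_0 ∈ {−4, ..., 4}. For each x_0, f_y(x_0, y) is a polynomial in y; find its integer roots y ∈ {−4, ..., 4}, then test f_x and f at those candidates.
  x = -4: f_y(-4, y) = 26*y - 52; vanishes at y ∈ {2}. (-4, 2): f_x = -312 ≠ 0.
  x = -3: f_y(-3, y) = 22*y - 44; vanishes at y ∈ {2}. (-3, 2): f_x = -215 ≠ 0.
  x = -2: f_y(-2, y) = 18*y - 36; vanishes at y ∈ {2}. (-2, 2): f_x = -136 ≠ 0.
  x = -1: f_y(-1, y) = 14*y - 28; vanishes at y ∈ {2}. (-1, 2): f_x = -75 ≠ 0.
  x = 0: f_y(0, y) = 10*y - 20; vanishes at y ∈ {2}. (0, 2): f_x = -32 ≠ 0.
  x = 1: f_y(1, y) = 6*y - 12; vanishes at y ∈ {2}. (1, 2): f_x = -7 ≠ 0.
  x = 2: f_y(2, y) = 2*y - 4; vanishes at y ∈ {2}. (2, 2): f_x = 0, f = 0 — SINGULAR.
  x = 3: f_y(3, y) = 4 - 2*y; vanishes at y ∈ {2}. (3, 2): f_x = -11 ≠ 0.
  x = 4: f_y(4, y) = 12 - 6*y; vanishes at y ∈ {2}. (4, 2): f_x = -40 ≠ 0.
Only singular point on the grid: (2, 2).
Classify: substitute x = 2 + u, y = 2 + v and expand: f = -3*u**3 - u**2 - 2*u*v**2 + v**2.
No constant or linear terms (consistent with a singular point). Quadratic part: -u**2 + v**2. Cubic part: -3*u**3 - 2*u*v**2.
The quadratic part v**2 - u**2 = (v − u)(v + u) splits into two distinct linear factors, so there are two distinct tangent lines y − 2 = ±(x − 2) — this is a node (ordinary double point).
Classification: node.


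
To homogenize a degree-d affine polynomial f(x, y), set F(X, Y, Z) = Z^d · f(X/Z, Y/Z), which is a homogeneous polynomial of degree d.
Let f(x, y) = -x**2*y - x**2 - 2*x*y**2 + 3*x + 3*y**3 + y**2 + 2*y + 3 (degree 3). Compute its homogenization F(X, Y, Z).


F(X, Y, Z) = -X**2*Y - X**2*Z - 2*X*Y**2 + 3*X*Z**2 + 3*Y**3 + Y**2*Z + 2*Y*Z**2 + 3*Z**3

deg(f) = 3.
Substitute x = X/Z, y = Y/Z into f, then multiply by Z^3.
  monomial -1·x^2·y^1 ↦ -1·X^2·Y^1·Z^0.
  monomial -1·x^2·y^0 ↦ -1·X^2·Y^0·Z^1.
  monomial -2·x^1·y^2 ↦ -2·X^1·Y^2·Z^0.
  monomial 3·x^1·y^0 ↦ 3·X^1·Y^0·Z^2.
  monomial 3·x^0·y^3 ↦ 3·X^0·Y^3·Z^0.
  monomial 1·x^0·y^2 ↦ 1·X^0·Y^2·Z^1.
  monomial 2·x^0·y^1 ↦ 2·X^0·Y^1·Z^2.
  monomial 3·x^0·y^0 ↦ 3·X^0·Y^0·Z^3.
Collecting: F(X, Y, Z) = -X**2*Y - X**2*Z - 2*X*Y**2 + 3*X*Z**2 + 3*Y**3 + Y**2*Z + 2*Y*Z**2 + 3*Z**3.


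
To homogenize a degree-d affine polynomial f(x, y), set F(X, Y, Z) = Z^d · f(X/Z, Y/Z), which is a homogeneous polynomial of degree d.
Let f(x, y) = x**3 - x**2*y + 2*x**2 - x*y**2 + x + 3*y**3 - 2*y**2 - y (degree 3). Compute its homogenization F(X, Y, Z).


F(X, Y, Z) = X**3 - X**2*Y + 2*X**2*Z - X*Y**2 + X*Z**2 + 3*Y**3 - 2*Y**2*Z - Y*Z**2

deg(f) = 3.
Substitute x = X/Z, y = Y/Z into f, then multiply by Z^3.
  monomial 1·x^3·y^0 ↦ 1·X^3·Y^0·Z^0.
  monomial -1·x^2·y^1 ↦ -1·X^2·Y^1·Z^0.
  monomial 2·x^2·y^0 ↦ 2·X^2·Y^0·Z^1.
  monomial -1·x^1·y^2 ↦ -1·X^1·Y^2·Z^0.
  monomial 1·x^1·y^0 ↦ 1·X^1·Y^0·Z^2.
  monomial 3·x^0·y^3 ↦ 3·X^0·Y^3·Z^0.
  monomial -2·x^0·y^2 ↦ -2·X^0·Y^2·Z^1.
  monomial -1·x^0·y^1 ↦ -1·X^0·Y^1·Z^2.
Collecting: F(X, Y, Z) = X**3 - X**2*Y + 2*X**2*Z - X*Y**2 + X*Z**2 + 3*Y**3 - 2*Y**2*Z - Y*Z**2.


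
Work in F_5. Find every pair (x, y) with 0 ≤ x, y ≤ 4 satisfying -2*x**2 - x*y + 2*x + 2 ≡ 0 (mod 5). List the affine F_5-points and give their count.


Affine F_5-points: {(1, 2), (2, 4), (3, 0), (4, 2)}; count = 4.

For each of the 25 pairs (x, y) ∈ F_5², evaluate f(x, y) mod 5. Record the zeros.
  x = 0: [0↦2, 1↦2, 2↦2, 3↦2, 4↦2]  zeros at y ∈ ∅
  x = 1: [0↦2, 1↦1, 2↦0, 3↦4, 4↦3]  zeros at y ∈ {2}
  x = 2: [0↦3, 1↦1, 2↦4, 3↦2, 4↦0]  zeros at y ∈ {4}
  x = 3: [0↦0, 1↦2, 2↦4, 3↦1, 4↦3]  zeros at y ∈ {0}
  x = 4: [0↦3, 1↦4, 2↦0, 3↦1, 4↦2]  zeros at y ∈ {2}
Collecting zeros: affine points = {(1, 2), (2, 4), (3, 0), (4, 2)}.
Total count |C(F_5)_aff| = 4.
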